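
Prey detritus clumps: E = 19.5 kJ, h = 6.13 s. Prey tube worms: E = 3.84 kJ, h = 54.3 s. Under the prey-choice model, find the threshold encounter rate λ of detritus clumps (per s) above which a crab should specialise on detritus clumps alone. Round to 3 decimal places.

0.004 per s

The zero-one rule: include tube worms iff E₂/h₂ > λE₁/(1+λh₁). Equality gives the switch point.
λE₁h₂ = E₂ + λE₂h₁ ⇒ λ = E₂/(E₁h₂ − E₂h₁) = 3.84/(1059 − 23.54) = 0.003709 per s.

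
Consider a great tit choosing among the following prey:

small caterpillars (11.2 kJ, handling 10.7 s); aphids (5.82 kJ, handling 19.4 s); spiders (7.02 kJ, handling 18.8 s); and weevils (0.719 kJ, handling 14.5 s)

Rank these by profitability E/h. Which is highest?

In descending order of E/h:
small caterpillars: 11.2/10.7 = 1.05 kJ/s
spiders: 7.02/18.8 = 0.373 kJ/s
aphids: 5.82/19.4 = 0.3 kJ/s
weevils: 0.719/14.5 = 0.0496 kJ/s

small caterpillars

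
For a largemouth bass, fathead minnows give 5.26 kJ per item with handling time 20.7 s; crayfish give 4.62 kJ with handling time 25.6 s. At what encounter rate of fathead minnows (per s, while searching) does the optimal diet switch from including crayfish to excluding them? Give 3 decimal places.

0.118 per s

At the threshold, the rate on fathead minnows alone equals the profitability of crayfish: λ·5.26/(1 + λ·20.7) = 4.62/25.6 = 0.1805.
Rearranging, λ(5.26 − 0.1805×20.7) = 0.1805, so λ = 0.1805/1.524 = 0.1184 per s.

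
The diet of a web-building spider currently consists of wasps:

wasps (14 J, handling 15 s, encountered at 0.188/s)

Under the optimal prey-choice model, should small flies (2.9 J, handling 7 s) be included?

On wasps alone, R = ΣλE/(1+Σλh) = 2.632/3.82 = 0.689 J/s.
small flies: E/h = 2.9/7 = 0.4143 J/s.
Since 0.4143 < R, time spent handling small flies is better spent searching.

No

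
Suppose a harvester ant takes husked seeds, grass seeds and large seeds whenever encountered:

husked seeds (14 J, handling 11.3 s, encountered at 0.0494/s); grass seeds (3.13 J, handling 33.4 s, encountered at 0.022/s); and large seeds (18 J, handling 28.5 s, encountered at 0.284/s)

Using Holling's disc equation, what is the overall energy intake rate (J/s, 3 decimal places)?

R = (0.0494×14 + 0.022×3.13 + 0.284×18) / (1 + 0.0494×11.3 + 0.022×33.4 + 0.284×28.5) = 5.872/10.39 = 0.5654 J/s.

0.565 J/s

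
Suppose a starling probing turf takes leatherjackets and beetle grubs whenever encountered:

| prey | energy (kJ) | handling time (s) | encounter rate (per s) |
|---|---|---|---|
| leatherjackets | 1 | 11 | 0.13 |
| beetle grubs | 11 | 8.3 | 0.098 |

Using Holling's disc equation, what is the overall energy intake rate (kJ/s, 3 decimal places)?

0.372 kJ/s

R = Σλ_iE_i / (1 + Σλ_ih_i)
Numerator: 0.13×1 + 0.098×11 = 1.208
Denominator: 1 + 0.13×11 + 0.098×8.3 = 3.243
R = 1.208/3.243 = 0.3724 kJ/s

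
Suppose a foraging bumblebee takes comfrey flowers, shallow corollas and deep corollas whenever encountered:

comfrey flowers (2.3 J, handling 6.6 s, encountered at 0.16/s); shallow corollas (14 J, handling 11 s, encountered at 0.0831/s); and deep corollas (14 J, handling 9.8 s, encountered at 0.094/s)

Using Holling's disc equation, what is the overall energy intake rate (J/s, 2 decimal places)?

R = (0.16×2.3 + 0.0831×14 + 0.094×14) / (1 + 0.16×6.6 + 0.0831×11 + 0.094×9.8) = 2.847/3.891 = 0.7317 J/s.

0.73 J/s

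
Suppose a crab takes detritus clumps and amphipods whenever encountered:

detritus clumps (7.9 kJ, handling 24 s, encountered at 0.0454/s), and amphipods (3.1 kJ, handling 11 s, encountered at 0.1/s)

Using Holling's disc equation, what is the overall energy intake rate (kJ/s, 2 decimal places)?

0.21 kJ/s

R = (0.0454×7.9 + 0.1×3.1) / (1 + 0.0454×24 + 0.1×11) = 0.6687/3.19 = 0.2096 kJ/s.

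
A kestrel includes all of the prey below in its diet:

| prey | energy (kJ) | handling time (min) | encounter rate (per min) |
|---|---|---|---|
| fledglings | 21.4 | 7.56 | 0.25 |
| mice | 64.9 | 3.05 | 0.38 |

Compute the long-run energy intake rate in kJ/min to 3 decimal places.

Energy encountered per unit search time: 0.25×21.4 + 0.38×64.9 = 30.01 kJ/min.
Handling time per unit search time: 0.25×7.56 + 0.38×3.05 = 3.049.
Rate = 30.01/(1 + 3.049) = 7.412 kJ/min.

7.412 kJ/min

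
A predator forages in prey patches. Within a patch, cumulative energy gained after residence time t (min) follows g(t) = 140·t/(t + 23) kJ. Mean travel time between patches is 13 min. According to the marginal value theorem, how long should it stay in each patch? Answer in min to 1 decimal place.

Maximise g(t)/(T+t): set derivative to zero → g'(t)(T+t) = g(t).
g'(t) = 140·23/(t + 23)². Setting 140·23/(t+23)² = 140t/[(t+23)(13+t)] gives 23(13+t) = t(t+23), so t² = 23×13 = 299.
t* = √299 = 17.29 min.

17.3 min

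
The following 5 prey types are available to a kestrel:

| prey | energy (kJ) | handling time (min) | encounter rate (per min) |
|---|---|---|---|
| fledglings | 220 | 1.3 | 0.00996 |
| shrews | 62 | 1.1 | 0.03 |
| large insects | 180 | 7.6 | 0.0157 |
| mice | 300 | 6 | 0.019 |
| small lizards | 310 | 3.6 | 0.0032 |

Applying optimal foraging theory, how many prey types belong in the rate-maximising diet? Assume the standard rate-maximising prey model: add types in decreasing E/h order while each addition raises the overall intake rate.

E/h in descending order: fledglings 169, small lizards 86.1, shrews 56.4, mice 50, large insects 23.7 kJ/min. The optimal diet is the largest prefix of this list for which every included type satisfies E_i/h_i > R on the types above it.
Rate on top 1: 2.163. small lizards: 86.1 > 2.163 → include.
Rate on top 2: 3.107. shrews: 56.4 > 3.107 → include.
Rate on top 3: 4.769. mice: 50 > 4.769 → include.
Rate on top 4: 9.171. large insects: 23.7 > 9.171 → include.
Optimal diet: fledglings, small lizards, shrews, mice, large insects — 5 of 5 types.

5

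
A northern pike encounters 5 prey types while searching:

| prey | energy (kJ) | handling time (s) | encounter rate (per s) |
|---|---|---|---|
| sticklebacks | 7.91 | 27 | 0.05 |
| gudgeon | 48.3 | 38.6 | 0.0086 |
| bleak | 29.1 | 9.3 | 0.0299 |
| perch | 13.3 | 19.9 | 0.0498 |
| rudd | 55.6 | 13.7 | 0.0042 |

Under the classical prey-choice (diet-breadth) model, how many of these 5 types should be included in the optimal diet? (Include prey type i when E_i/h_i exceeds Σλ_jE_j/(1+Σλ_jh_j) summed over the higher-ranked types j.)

E/h in descending order: rudd 4.06, bleak 3.13, gudgeon 1.25, perch 0.668, sticklebacks 0.293 kJ/s. The optimal diet is the largest prefix of this list for which every included type satisfies E_i/h_i > R on the types above it.
Rate on top 1: 0.2208. bleak: 3.13 > 0.2208 → include.
Rate on top 2: 0.8263. gudgeon: 1.25 > 0.8263 → include.
Rate on top 3: 0.9109. perch: 0.668 < 0.9109 → exclude; stop.
Optimal diet: rudd, bleak, gudgeon — 3 of 5 types.

3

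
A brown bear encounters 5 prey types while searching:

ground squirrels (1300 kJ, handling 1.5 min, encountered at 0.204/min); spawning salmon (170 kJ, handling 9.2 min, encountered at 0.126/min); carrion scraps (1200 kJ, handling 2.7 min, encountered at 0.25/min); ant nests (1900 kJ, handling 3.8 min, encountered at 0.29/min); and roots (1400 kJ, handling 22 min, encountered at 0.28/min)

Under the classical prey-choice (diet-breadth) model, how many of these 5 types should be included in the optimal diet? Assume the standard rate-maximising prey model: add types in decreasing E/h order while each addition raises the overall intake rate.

E/h in descending order: ground squirrels 867, ant nests 500, carrion scraps 444, roots 63.6, spawning salmon 18.5 kJ/min. The optimal diet is the largest prefix of this list for which every included type satisfies E_i/h_i > R on the types above it.
Rate on top 1: 203.1. ant nests: 500 > 203.1 → include.
Rate on top 2: 339. carrion scraps: 444 > 339 → include.
Rate on top 3: 362. roots: 63.6 < 362 → exclude; stop.
Optimal diet: ground squirrels, ant nests, carrion scraps — 3 of 5 types.

3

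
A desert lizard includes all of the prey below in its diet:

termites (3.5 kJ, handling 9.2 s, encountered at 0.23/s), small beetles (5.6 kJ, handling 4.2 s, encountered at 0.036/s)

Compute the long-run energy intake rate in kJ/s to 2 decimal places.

0.31 kJ/s

R = Σλ_iE_i / (1 + Σλ_ih_i)
Numerator: 0.23×3.5 + 0.036×5.6 = 1.007
Denominator: 1 + 0.23×9.2 + 0.036×4.2 = 3.267
R = 1.007/3.267 = 0.3081 kJ/s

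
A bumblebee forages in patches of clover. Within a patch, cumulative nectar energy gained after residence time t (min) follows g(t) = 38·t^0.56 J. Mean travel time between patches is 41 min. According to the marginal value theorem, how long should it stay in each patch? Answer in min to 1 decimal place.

52.2 min

By the marginal value theorem, leave when the instantaneous gain rate g'(t) equals the habitat-wide average g(t)/(T + t).
g'(t) = 0.56·38·t^-0.44. Setting 0.56·38·t^-0.44 = 38·t^0.56/(41+t) gives 0.56(41+t) = t, so 0.44·t = 0.56×41.
t* = 0.56×41/0.44 = 52.18 min.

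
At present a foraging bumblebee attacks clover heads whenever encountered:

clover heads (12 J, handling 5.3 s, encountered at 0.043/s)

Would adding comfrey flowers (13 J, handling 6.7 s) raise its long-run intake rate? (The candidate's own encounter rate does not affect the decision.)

Current rate: (0.043×12)/(1 + 0.043×5.3) = 0.4202 J/s.
comfrey flowers: E/h = 13/6.7 = 1.94 J/s.
1.94 > 0.4202, so adding comfrey flowers raises the average — include it.

Yes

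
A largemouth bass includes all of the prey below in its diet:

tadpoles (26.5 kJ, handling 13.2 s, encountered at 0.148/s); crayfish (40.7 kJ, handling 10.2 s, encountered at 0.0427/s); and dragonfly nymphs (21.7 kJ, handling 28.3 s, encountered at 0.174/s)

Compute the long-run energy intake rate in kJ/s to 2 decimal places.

Energy encountered per unit search time: 0.148×26.5 + 0.0427×40.7 + 0.174×21.7 = 9.436 kJ/s.
Handling time per unit search time: 0.148×13.2 + 0.0427×10.2 + 0.174×28.3 = 7.313.
Rate = 9.436/(1 + 7.313) = 1.135 kJ/s.

1.14 kJ/s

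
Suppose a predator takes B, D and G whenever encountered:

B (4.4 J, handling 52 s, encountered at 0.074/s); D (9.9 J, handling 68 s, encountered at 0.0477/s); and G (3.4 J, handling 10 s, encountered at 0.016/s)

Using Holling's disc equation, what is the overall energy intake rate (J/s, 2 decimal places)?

R = Σλ_iE_i / (1 + Σλ_ih_i)
Numerator: 0.074×4.4 + 0.0477×9.9 + 0.016×3.4 = 0.8522
Denominator: 1 + 0.074×52 + 0.0477×68 + 0.016×10 = 8.252
R = 0.8522/8.252 = 0.1033 J/s

0.10 J/s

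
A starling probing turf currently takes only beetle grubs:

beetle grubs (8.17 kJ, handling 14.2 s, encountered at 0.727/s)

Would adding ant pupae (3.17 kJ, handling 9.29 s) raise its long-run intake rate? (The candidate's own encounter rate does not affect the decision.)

No

On beetle grubs alone, R = ΣλE/(1+Σλh) = 5.94/11.32 = 0.5245 kJ/s.
Profitability of ant pupae: 3.17/9.29 = 0.3412 kJ/s.
0.3412 < 0.5245, so adding ant pupae would lower the average — exclude it.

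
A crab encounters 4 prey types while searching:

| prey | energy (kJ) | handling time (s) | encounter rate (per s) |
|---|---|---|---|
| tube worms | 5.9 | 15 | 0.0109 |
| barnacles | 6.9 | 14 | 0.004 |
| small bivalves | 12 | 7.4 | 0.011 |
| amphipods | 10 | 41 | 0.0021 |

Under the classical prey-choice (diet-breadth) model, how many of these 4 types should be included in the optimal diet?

4

Profitabilities (E/h, kJ/s): small bivalves 1.62, barnacles 0.493, tube worms 0.393, amphipods 0.244. Add prey in this order while the next type's profitability exceeds the intake rate on those already taken.
Rate on top 1: 0.1221. barnacles: 0.493 > 0.1221 → include.
Rate on top 2: 0.1403. tube worms: 0.393 > 0.1403 → include.
Rate on top 3: 0.1721. amphipods: 0.244 > 0.1721 → include.
Optimal diet: small bivalves, barnacles, tube worms, amphipods — 4 of 4 types.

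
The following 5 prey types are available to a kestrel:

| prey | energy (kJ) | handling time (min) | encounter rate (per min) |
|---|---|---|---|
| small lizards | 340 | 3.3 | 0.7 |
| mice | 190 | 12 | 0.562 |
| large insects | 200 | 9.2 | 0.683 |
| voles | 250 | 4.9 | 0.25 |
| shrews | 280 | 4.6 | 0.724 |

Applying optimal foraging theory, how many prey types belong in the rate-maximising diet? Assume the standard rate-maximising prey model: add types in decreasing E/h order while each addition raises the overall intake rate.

Rank by E/h (kJ/min): small lizards 103, shrews 60.9, voles 51, large insects 21.7, mice 15.8. Include each in turn until the next type's E/h falls below the running intake rate.
Rate on top 1: 71.9. shrews: 60.9 < 71.9 → exclude; stop.
Optimal diet: small lizards — 1 of 5 types.

1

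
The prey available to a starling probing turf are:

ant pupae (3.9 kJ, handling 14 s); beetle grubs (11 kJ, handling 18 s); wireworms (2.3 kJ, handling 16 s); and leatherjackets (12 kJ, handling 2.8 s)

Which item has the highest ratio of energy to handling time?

leatherjackets

In descending order of E/h:
leatherjackets: 12/2.8 = 4.29 kJ/s
beetle grubs: 11/18 = 0.611 kJ/s
ant pupae: 3.9/14 = 0.279 kJ/s
wireworms: 2.3/16 = 0.144 kJ/s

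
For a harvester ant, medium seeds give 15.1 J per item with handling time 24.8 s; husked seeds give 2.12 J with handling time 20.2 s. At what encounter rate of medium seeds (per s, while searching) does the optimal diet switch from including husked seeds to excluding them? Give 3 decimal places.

0.008 per s

At the threshold, the rate on medium seeds alone equals the profitability of husked seeds: λ·15.1/(1 + λ·24.8) = 2.12/20.2 = 0.105.
Rearranging, λ(15.1 − 0.105×24.8) = 0.105, so λ = 0.105/12.5 = 0.008398 per s.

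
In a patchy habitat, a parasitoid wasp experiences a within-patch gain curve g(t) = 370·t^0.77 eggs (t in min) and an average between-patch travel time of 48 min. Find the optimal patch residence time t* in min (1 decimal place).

160.7 min

Optimal t* satisfies g'(t*) = g(t*)/(T + t*).
g'(t) = 0.77·370·t^-0.23. Setting 0.77·370·t^-0.23 = 370·t^0.77/(48+t) gives 0.77(48+t) = t, so 0.23·t = 0.77×48.
t* = 0.77×48/0.23 = 160.7 min.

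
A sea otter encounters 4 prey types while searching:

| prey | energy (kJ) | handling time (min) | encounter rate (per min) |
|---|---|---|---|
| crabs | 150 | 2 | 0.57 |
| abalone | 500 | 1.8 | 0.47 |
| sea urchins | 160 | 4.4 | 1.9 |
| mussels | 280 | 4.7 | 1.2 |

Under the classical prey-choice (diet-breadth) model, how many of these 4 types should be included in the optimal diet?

Rank by E/h (kJ/min): abalone 278, crabs 75, mussels 59.6, sea urchins 36.4. Include each in turn until the next type's E/h falls below the running intake rate.
Rate on top 1: 127.3. crabs: 75 < 127.3 → exclude; stop.
Optimal diet: abalone — 1 of 4 types.

1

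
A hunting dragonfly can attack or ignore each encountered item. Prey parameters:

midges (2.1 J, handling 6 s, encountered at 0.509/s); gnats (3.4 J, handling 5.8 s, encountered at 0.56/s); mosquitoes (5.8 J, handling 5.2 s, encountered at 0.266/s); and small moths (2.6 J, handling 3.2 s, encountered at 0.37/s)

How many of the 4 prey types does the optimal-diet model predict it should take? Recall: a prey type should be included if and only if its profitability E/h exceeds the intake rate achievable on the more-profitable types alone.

Rank by E/h (J/s): mosquitoes 1.12, small moths 0.812, gnats 0.586, midges 0.35. Include each in turn until the next type's E/h falls below the running intake rate.
Rate on top 1: 0.6474. small moths: 0.812 > 0.6474 → include.
Rate on top 2: 0.7022. gnats: 0.586 < 0.7022 → exclude; stop.
Optimal diet: mosquitoes, small moths — 2 of 4 types.

2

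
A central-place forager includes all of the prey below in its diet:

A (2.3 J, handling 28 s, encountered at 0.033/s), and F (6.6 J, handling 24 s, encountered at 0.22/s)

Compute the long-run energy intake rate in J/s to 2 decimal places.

R = (0.033×2.3 + 0.22×6.6) / (1 + 0.033×28 + 0.22×24) = 1.528/7.204 = 0.2121 J/s.

0.21 J/s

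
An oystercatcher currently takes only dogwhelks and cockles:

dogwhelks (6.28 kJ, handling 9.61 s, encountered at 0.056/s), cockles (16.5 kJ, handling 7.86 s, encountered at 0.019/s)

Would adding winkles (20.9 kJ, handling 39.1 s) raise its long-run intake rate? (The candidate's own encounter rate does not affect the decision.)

Yes

Current rate: (0.056×6.28 + 0.019×16.5)/(1 + 0.056×9.61 + 0.019×7.86) = 0.3942 kJ/s.
Profitability of winkles: 20.9/39.1 = 0.5345 kJ/s.
Since 0.5345 > R, including winkles increases the long-run rate.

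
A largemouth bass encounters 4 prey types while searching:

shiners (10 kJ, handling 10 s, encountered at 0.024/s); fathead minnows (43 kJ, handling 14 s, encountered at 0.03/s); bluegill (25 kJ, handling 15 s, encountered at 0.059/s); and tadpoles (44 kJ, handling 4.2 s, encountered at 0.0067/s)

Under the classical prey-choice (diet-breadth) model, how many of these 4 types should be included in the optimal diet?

E/h in descending order: tadpoles 10.5, fathead minnows 3.07, bluegill 1.67, shiners 1 kJ/s. The optimal diet is the largest prefix of this list for which every included type satisfies E_i/h_i > R on the types above it.
Rate on top 1: 0.2867. fathead minnows: 3.07 > 0.2867 → include.
Rate on top 2: 1.094. bluegill: 1.67 > 1.094 → include.
Rate on top 3: 1.311. shiners: 1 < 1.311 → exclude; stop.
Optimal diet: tadpoles, fathead minnows, bluegill — 3 of 4 types.

3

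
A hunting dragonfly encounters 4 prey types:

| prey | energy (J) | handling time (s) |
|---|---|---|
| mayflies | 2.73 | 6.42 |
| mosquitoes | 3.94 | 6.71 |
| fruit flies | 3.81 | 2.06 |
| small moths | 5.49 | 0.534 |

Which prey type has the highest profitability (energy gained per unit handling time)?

small moths

In descending order of E/h:
small moths: 5.49/0.534 = 10.3 J/s
fruit flies: 3.81/2.06 = 1.85 J/s
mosquitoes: 3.94/6.71 = 0.587 J/s
mayflies: 2.73/6.42 = 0.425 J/s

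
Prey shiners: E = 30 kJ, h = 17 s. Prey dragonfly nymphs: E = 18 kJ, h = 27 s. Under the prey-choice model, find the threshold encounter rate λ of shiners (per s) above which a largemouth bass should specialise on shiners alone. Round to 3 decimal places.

0.036 per s

The zero-one rule: include dragonfly nymphs iff E₂/h₂ > λE₁/(1+λh₁). Equality gives the switch point.
λE₁h₂ = E₂ + λE₂h₁ ⇒ λ = E₂/(E₁h₂ − E₂h₁) = 18/(810 − 306) = 0.03571 per s.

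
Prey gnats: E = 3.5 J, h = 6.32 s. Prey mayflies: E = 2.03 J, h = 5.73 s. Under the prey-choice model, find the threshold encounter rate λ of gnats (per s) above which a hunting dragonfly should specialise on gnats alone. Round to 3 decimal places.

0.281 per s

The zero-one rule: include mayflies iff E₂/h₂ > λE₁/(1+λh₁). Equality gives the switch point.
λE₁h₂ = E₂ + λE₂h₁ ⇒ λ = E₂/(E₁h₂ − E₂h₁) = 2.03/(20.05 − 12.83) = 0.281 per s.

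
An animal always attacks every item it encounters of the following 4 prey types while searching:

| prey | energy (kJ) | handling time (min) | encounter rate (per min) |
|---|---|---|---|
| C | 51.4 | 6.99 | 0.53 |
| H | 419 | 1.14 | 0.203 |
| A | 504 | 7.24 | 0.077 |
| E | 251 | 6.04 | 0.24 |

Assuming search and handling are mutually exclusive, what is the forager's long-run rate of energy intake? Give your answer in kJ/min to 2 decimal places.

Energy encountered per unit search time: 0.53×51.4 + 0.203×419 + 0.077×504 + 0.24×251 = 211.3 kJ/min.
Handling time per unit search time: 0.53×6.99 + 0.203×1.14 + 0.077×7.24 + 0.24×6.04 = 5.943.
Rate = 211.3/(1 + 5.943) = 30.44 kJ/min.

30.44 kJ/min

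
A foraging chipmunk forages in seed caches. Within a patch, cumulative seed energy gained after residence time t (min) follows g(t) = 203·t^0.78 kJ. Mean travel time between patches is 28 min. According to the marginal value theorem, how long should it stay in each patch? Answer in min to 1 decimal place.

99.3 min

By the marginal value theorem, leave when the instantaneous gain rate g'(t) equals the habitat-wide average g(t)/(T + t).
g'(t) = 0.78·203·t^-0.22. Setting 0.78·203·t^-0.22 = 203·t^0.78/(28+t) gives 0.78(28+t) = t, so 0.22·t = 0.78×28.
t* = 0.78×28/0.22 = 99.27 min.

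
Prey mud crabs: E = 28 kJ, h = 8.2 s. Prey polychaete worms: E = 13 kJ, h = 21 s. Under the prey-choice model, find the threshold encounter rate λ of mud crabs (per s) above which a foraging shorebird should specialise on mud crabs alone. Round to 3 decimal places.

0.027 per s

The zero-one rule: include polychaete worms iff E₂/h₂ > λE₁/(1+λh₁). Equality gives the switch point.
λE₁h₂ = E₂ + λE₂h₁ ⇒ λ = E₂/(E₁h₂ − E₂h₁) = 13/(588 − 106.6) = 0.027 per s.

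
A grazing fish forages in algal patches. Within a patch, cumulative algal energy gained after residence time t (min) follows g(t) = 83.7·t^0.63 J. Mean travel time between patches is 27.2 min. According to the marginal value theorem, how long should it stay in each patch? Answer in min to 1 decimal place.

46.3 min

By the marginal value theorem, leave when the instantaneous gain rate g'(t) equals the habitat-wide average g(t)/(T + t).
g'(t) = 0.63·83.7·t^-0.37. Setting 0.63·83.7·t^-0.37 = 83.7·t^0.63/(27.2+t) gives 0.63(27.2+t) = t, so 0.37·t = 0.63×27.2.
t* = 0.63×27.2/0.37 = 46.31 min.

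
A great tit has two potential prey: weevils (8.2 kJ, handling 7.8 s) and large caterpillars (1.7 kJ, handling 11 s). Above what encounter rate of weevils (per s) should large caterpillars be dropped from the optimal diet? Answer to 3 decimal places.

0.022 per s

The zero-one rule: include large caterpillars iff E₂/h₂ > λE₁/(1+λh₁). Equality gives the switch point.
λE₁h₂ = E₂ + λE₂h₁ ⇒ λ = E₂/(E₁h₂ − E₂h₁) = 1.7/(90.2 − 13.26) = 0.0221 per s.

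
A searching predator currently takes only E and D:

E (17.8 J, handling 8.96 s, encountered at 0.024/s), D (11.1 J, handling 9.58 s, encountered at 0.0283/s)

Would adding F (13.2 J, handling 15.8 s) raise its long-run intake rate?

On E and D alone, R = ΣλE/(1+Σλh) = 0.7413/1.486 = 0.4988 J/s.
F: E/h = 13.2/15.8 = 0.8354 J/s.
0.8354 > 0.4988, so adding F raises the average — include it.

Yes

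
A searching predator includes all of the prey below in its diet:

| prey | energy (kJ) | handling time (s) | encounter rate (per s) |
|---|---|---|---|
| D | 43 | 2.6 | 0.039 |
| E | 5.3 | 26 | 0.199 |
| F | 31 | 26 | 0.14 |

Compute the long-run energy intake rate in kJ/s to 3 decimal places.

Energy encountered per unit search time: 0.039×43 + 0.199×5.3 + 0.14×31 = 7.072 kJ/s.
Handling time per unit search time: 0.039×2.6 + 0.199×26 + 0.14×26 = 8.915.
Rate = 7.072/(1 + 8.915) = 0.7132 kJ/s.

0.713 kJ/s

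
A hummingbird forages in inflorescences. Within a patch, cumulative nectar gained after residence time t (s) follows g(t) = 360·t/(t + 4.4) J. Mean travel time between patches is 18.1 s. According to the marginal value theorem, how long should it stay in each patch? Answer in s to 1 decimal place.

Optimal t* satisfies g'(t*) = g(t*)/(T + t*).
g'(t) = 360·4.4/(t + 4.4)². Setting 360·4.4/(t+4.4)² = 360t/[(t+4.4)(18.1+t)] gives 4.4(18.1+t) = t(t+4.4), so t² = 4.4×18.1 = 79.64.
t* = √79.64 = 8.924 s.

8.9 s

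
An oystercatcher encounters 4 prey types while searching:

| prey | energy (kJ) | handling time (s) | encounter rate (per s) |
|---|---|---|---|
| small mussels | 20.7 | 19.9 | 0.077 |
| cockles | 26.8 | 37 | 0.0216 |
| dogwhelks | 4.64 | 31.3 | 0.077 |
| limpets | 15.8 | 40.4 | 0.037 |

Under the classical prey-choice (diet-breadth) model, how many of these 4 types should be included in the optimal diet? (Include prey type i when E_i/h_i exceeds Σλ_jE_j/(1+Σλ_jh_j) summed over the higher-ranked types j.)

2

Rank by E/h (kJ/s): small mussels 1.04, cockles 0.724, limpets 0.391, dogwhelks 0.148. Include each in turn until the next type's E/h falls below the running intake rate.
Rate on top 1: 0.6294. cockles: 0.724 > 0.6294 → include.
Rate on top 2: 0.6522. limpets: 0.391 < 0.6522 → exclude; stop.
Optimal diet: small mussels, cockles — 2 of 4 types.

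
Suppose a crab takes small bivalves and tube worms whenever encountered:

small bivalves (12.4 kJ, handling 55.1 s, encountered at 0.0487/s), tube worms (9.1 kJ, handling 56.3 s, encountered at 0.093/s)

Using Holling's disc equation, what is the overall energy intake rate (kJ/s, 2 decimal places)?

0.16 kJ/s

R = (0.0487×12.4 + 0.093×9.1) / (1 + 0.0487×55.1 + 0.093×56.3) = 1.45/8.919 = 0.1626 kJ/s.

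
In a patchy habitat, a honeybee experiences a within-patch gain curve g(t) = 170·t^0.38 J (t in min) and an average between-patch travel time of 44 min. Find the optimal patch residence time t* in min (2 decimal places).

Maximise g(t)/(T+t): set derivative to zero → g'(t)(T+t) = g(t).
g'(t) = 0.38·170·t^-0.62. Setting 0.38·170·t^-0.62 = 170·t^0.38/(44+t) gives 0.38(44+t) = t, so 0.62·t = 0.38×44.
t* = 0.38×44/0.62 = 26.97 min.

26.97 min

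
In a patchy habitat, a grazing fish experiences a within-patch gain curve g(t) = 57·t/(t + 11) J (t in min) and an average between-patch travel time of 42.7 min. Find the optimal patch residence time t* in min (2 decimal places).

Optimal t* satisfies g'(t*) = g(t*)/(T + t*).
g'(t) = 57·11/(t + 11)². Setting 57·11/(t+11)² = 57t/[(t+11)(42.7+t)] gives 11(42.7+t) = t(t+11), so t² = 11×42.7 = 469.7.
t* = √469.7 = 21.67 min.

21.67 min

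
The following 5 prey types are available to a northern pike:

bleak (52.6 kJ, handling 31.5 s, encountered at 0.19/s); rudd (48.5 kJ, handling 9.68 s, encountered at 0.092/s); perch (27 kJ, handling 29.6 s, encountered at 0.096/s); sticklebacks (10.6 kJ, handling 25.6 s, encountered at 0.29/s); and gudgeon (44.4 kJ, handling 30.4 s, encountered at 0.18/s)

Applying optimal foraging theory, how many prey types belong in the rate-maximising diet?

1

Profitabilities (E/h, kJ/s): rudd 5.01, bleak 1.67, gudgeon 1.46, perch 0.912, sticklebacks 0.414. Add prey in this order while the next type's profitability exceeds the intake rate on those already taken.
Rate on top 1: 2.36. bleak: 1.67 < 2.36 → exclude; stop.
Optimal diet: rudd — 1 of 5 types.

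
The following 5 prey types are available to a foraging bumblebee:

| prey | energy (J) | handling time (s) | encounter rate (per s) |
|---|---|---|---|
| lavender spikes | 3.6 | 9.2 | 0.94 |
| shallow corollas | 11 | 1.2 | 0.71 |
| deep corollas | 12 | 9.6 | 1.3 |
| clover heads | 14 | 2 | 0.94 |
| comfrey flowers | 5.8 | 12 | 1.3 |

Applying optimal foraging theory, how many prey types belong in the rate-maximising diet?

Rank by E/h (J/s): shallow corollas 9.17, clover heads 7, deep corollas 1.25, comfrey flowers 0.483, lavender spikes 0.391. Include each in turn until the next type's E/h falls below the running intake rate.
Rate on top 1: 4.217. clover heads: 7 > 4.217 → include.
Rate on top 2: 5.619. deep corollas: 1.25 < 5.619 → exclude; stop.
Optimal diet: shallow corollas, clover heads — 2 of 5 types.

2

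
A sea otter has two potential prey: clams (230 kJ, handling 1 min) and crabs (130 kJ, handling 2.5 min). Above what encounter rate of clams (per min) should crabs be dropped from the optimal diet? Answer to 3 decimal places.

0.292 per min

The zero-one rule: include crabs iff E₂/h₂ > λE₁/(1+λh₁). Equality gives the switch point.
λE₁h₂ = E₂ + λE₂h₁ ⇒ λ = E₂/(E₁h₂ − E₂h₁) = 130/(575 − 130) = 0.2921 per min.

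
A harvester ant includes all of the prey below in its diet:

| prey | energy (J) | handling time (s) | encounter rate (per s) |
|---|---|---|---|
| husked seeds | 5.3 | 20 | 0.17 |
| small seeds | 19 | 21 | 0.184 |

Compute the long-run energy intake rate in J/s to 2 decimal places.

Energy encountered per unit search time: 0.17×5.3 + 0.184×19 = 4.397 J/s.
Handling time per unit search time: 0.17×20 + 0.184×21 = 7.264.
Rate = 4.397/(1 + 7.264) = 0.5321 J/s.

0.53 J/s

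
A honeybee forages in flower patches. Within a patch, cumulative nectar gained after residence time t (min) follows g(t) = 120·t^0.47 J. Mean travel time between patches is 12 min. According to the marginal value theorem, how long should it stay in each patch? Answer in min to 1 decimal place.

10.6 min

Optimal t* satisfies g'(t*) = g(t*)/(T + t*).
g'(t) = 0.47·120·t^-0.53. Setting 0.47·120·t^-0.53 = 120·t^0.47/(12+t) gives 0.47(12+t) = t, so 0.53·t = 0.47×12.
t* = 0.47×12/0.53 = 10.64 min.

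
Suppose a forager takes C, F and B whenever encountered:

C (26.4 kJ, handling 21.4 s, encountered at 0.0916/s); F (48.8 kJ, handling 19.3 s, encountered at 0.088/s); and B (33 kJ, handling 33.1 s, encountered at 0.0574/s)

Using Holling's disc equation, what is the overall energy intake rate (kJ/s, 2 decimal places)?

1.31 kJ/s

Energy encountered per unit search time: 0.0916×26.4 + 0.088×48.8 + 0.0574×33 = 8.607 kJ/s.
Handling time per unit search time: 0.0916×21.4 + 0.088×19.3 + 0.0574×33.1 = 5.559.
Rate = 8.607/(1 + 5.559) = 1.312 kJ/s.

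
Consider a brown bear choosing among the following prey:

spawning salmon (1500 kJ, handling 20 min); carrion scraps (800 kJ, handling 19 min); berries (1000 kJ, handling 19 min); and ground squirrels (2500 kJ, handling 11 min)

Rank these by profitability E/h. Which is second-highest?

Profitability E/h (kJ/min): spawning salmon = 1500/20 = 75, carrion scraps = 800/19 = 42.1, berries = 1000/19 = 52.6, ground squirrels = 2500/11 = 227.
Ranked: ground squirrels > spawning salmon > berries > carrion scraps.

spawning salmon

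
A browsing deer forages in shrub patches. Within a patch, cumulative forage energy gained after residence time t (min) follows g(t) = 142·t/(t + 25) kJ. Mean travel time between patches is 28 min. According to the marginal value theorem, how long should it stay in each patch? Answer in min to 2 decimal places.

26.46 min

Maximise g(t)/(T+t): set derivative to zero → g'(t)(T+t) = g(t).
g'(t) = 142·25/(t + 25)². Setting 142·25/(t+25)² = 142t/[(t+25)(28+t)] gives 25(28+t) = t(t+25), so t² = 25×28 = 700.
t* = √700 = 26.46 min.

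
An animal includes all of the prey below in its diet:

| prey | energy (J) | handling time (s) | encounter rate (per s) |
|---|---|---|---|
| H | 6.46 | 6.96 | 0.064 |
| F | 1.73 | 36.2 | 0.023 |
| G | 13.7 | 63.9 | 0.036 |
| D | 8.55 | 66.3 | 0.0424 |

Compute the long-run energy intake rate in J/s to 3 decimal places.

Energy encountered per unit search time: 0.064×6.46 + 0.023×1.73 + 0.036×13.7 + 0.0424×8.55 = 1.309 J/s.
Handling time per unit search time: 0.064×6.96 + 0.023×36.2 + 0.036×63.9 + 0.0424×66.3 = 6.39.
Rate = 1.309/(1 + 6.39) = 0.1771 J/s.

0.177 J/s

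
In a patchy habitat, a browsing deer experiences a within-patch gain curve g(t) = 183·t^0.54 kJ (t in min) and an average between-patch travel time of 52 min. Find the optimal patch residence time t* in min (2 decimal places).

By the marginal value theorem, leave when the instantaneous gain rate g'(t) equals the habitat-wide average g(t)/(T + t).
g'(t) = 0.54·183·t^-0.46. Setting 0.54·183·t^-0.46 = 183·t^0.54/(52+t) gives 0.54(52+t) = t, so 0.46·t = 0.54×52.
t* = 0.54×52/0.46 = 61.04 min.

61.04 min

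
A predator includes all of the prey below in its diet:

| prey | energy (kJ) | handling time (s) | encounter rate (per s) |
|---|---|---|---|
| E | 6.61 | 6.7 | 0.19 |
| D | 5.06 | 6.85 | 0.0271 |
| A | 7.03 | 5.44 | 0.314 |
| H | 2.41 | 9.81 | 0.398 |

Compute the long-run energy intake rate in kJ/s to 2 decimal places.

0.56 kJ/s

R = Σλ_iE_i / (1 + Σλ_ih_i)
Numerator: 0.19×6.61 + 0.0271×5.06 + 0.314×7.03 + 0.398×2.41 = 4.56
Denominator: 1 + 0.19×6.7 + 0.0271×6.85 + 0.314×5.44 + 0.398×9.81 = 8.071
R = 4.56/8.071 = 0.5649 kJ/s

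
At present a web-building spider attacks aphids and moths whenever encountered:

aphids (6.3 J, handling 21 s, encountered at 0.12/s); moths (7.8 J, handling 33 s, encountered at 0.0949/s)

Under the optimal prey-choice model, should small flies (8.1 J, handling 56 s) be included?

No

Current rate: (0.12×6.3 + 0.0949×7.8)/(1 + 0.12×21 + 0.0949×33) = 0.2249 J/s.
Profitability of small flies: 8.1/56 = 0.1446 J/s.
Since 0.1446 < R, time spent handling small flies is better spent searching.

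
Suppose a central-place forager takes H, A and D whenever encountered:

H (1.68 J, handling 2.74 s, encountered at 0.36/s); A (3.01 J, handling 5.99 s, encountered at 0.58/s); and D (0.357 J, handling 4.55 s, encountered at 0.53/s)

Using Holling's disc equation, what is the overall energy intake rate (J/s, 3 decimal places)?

Energy encountered per unit search time: 0.36×1.68 + 0.58×3.01 + 0.53×0.357 = 2.54 J/s.
Handling time per unit search time: 0.36×2.74 + 0.58×5.99 + 0.53×4.55 = 6.872.
Rate = 2.54/(1 + 6.872) = 0.3226 J/s.

0.323 J/s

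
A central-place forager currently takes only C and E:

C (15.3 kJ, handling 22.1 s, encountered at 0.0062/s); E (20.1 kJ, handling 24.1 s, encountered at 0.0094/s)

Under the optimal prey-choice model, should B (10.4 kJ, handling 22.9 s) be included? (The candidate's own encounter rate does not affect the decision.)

On C and E alone, R = ΣλE/(1+Σλh) = 0.2838/1.364 = 0.2081 kJ/s.
B: E/h = 10.4/22.9 = 0.4541 kJ/s.
Since 0.4541 > R, including B increases the long-run rate.

Yes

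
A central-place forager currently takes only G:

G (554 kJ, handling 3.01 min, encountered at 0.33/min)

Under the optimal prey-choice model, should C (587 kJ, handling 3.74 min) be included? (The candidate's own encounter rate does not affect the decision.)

Yes

Current rate: (0.33×554)/(1 + 0.33×3.01) = 91.72 kJ/min.
C: E/h = 587/3.74 = 157 kJ/min.
157 > 91.72, so adding C raises the average — include it.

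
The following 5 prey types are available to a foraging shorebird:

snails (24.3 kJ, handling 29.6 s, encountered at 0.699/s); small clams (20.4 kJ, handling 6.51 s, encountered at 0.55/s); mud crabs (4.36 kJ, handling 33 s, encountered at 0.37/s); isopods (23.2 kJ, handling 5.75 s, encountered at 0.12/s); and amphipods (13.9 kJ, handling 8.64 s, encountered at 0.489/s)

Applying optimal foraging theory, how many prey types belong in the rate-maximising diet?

2

Rank by E/h (kJ/s): isopods 4.03, small clams 3.13, amphipods 1.61, snails 0.821, mud crabs 0.132. Include each in turn until the next type's E/h falls below the running intake rate.
Rate on top 1: 1.647. small clams: 3.13 > 1.647 → include.
Rate on top 2: 2.657. amphipods: 1.61 < 2.657 → exclude; stop.
Optimal diet: isopods, small clams — 2 of 5 types.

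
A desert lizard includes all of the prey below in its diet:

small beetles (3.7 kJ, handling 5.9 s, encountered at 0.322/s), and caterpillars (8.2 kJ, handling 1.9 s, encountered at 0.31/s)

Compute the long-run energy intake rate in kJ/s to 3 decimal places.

1.070 kJ/s

Energy encountered per unit search time: 0.322×3.7 + 0.31×8.2 = 3.733 kJ/s.
Handling time per unit search time: 0.322×5.9 + 0.31×1.9 = 2.489.
Rate = 3.733/(1 + 2.489) = 1.07 kJ/s.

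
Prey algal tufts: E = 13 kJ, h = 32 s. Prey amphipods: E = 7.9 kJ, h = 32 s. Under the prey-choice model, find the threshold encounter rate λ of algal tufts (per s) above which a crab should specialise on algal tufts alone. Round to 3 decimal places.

0.048 per s

At the threshold, the rate on algal tufts alone equals the profitability of amphipods: λ·13/(1 + λ·32) = 7.9/32 = 0.2469.
Rearranging, λ(13 − 0.2469×32) = 0.2469, so λ = 0.2469/5.1 = 0.04841 per s.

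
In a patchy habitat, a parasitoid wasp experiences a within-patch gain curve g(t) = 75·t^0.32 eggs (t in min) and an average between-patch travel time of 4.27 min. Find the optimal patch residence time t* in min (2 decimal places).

Optimal t* satisfies g'(t*) = g(t*)/(T + t*).
g'(t) = 0.32·75·t^-0.68. Setting 0.32·75·t^-0.68 = 75·t^0.32/(4.27+t) gives 0.32(4.27+t) = t, so 0.68·t = 0.32×4.27.
t* = 0.32×4.27/0.68 = 2.009 min.

2.01 min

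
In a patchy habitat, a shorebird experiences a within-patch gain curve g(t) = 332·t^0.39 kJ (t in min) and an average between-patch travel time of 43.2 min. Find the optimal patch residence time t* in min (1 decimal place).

Maximise g(t)/(T+t): set derivative to zero → g'(t)(T+t) = g(t).
g'(t) = 0.39·332·t^-0.61. Setting 0.39·332·t^-0.61 = 332·t^0.39/(43.2+t) gives 0.39(43.2+t) = t, so 0.61·t = 0.39×43.2.
t* = 0.39×43.2/0.61 = 27.62 min.

27.6 min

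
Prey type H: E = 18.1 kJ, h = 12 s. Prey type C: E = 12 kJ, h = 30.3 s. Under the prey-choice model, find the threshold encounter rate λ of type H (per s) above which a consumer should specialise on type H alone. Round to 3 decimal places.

0.030 per s

The zero-one rule: include type C iff E₂/h₂ > λE₁/(1+λh₁). Equality gives the switch point.
λE₁h₂ = E₂ + λE₂h₁ ⇒ λ = E₂/(E₁h₂ − E₂h₁) = 12/(548.4 − 144) = 0.02967 per s.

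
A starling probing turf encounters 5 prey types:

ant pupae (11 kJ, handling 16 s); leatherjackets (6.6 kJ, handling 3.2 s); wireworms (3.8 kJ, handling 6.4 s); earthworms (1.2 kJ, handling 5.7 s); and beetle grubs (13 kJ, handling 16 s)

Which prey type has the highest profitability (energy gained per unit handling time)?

leatherjackets

In descending order of E/h:
leatherjackets: 6.6/3.2 = 2.06 kJ/s
beetle grubs: 13/16 = 0.812 kJ/s
ant pupae: 11/16 = 0.688 kJ/s
wireworms: 3.8/6.4 = 0.594 kJ/s
earthworms: 1.2/5.7 = 0.211 kJ/s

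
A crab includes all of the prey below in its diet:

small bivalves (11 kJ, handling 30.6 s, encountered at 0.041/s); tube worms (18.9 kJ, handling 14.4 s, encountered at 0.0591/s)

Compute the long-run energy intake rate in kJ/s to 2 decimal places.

0.50 kJ/s

R = Σλ_iE_i / (1 + Σλ_ih_i)
Numerator: 0.041×11 + 0.0591×18.9 = 1.568
Denominator: 1 + 0.041×30.6 + 0.0591×14.4 = 3.106
R = 1.568/3.106 = 0.5049 kJ/s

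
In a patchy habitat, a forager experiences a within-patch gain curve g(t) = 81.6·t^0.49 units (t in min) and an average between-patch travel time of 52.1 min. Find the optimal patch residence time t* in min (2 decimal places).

By the marginal value theorem, leave when the instantaneous gain rate g'(t) equals the habitat-wide average g(t)/(T + t).
g'(t) = 0.49·81.6·t^-0.51. Setting 0.49·81.6·t^-0.51 = 81.6·t^0.49/(52.1+t) gives 0.49(52.1+t) = t, so 0.51·t = 0.49×52.1.
t* = 0.49×52.1/0.51 = 50.06 min.

50.06 min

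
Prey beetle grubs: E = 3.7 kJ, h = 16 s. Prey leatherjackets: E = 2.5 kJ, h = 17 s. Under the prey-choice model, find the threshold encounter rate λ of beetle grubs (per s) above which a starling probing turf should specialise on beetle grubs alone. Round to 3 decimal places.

0.109 per s

The zero-one rule: include leatherjackets iff E₂/h₂ > λE₁/(1+λh₁). Equality gives the switch point.
λE₁h₂ = E₂ + λE₂h₁ ⇒ λ = E₂/(E₁h₂ − E₂h₁) = 2.5/(62.9 − 40) = 0.1092 per s.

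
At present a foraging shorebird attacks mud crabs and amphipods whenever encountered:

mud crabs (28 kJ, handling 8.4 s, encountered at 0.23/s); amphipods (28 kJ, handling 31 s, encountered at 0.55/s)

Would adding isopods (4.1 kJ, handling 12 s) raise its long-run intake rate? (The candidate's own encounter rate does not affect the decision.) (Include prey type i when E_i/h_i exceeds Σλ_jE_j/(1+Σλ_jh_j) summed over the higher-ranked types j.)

No

Current rate: (0.23×28 + 0.55×28)/(1 + 0.23×8.4 + 0.55×31) = 1.093 kJ/s.
Profitability of isopods: 4.1/12 = 0.3417 kJ/s.
0.3417 < 1.093, so adding isopods would lower the average — exclude it.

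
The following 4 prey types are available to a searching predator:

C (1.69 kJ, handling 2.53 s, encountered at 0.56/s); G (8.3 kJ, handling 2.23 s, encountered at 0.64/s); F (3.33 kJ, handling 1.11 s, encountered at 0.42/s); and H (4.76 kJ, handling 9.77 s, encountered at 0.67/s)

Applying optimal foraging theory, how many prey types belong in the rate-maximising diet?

2

Rank by E/h (kJ/s): G 3.72, F 3, C 0.668, H 0.487. Include each in turn until the next type's E/h falls below the running intake rate.
Rate on top 1: 2.189. F: 3 > 2.189 → include.
Rate on top 2: 2.319. C: 0.668 < 2.319 → exclude; stop.
Optimal diet: G, F — 2 of 4 types.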